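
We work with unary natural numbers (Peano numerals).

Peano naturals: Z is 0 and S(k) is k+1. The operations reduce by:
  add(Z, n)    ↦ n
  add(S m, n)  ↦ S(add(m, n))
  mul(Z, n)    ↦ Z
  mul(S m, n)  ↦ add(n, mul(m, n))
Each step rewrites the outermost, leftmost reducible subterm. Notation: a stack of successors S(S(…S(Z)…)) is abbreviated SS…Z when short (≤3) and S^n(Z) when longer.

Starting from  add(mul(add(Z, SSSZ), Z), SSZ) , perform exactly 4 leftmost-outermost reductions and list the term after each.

Answer: after 4 steps: add(add(Z, mul(SZ, Z)), SSZ)

Reduction:
  start: add(mul(add(Z, SSSZ), Z), SSZ)
  [1] add(mul(SSSZ, Z), SSZ)
  [2] add(add(Z, mul(SSZ, Z)), SSZ)
  [3] add(mul(SSZ, Z), SSZ)
  [4] add(add(Z, mul(SZ, Z)), SSZ)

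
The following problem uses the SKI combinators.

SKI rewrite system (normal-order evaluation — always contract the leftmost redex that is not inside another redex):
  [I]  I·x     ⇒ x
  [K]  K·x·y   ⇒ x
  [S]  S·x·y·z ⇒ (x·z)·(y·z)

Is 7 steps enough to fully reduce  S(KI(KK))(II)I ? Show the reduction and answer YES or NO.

  start: S(KI(KK))(II)I
  step 1: KI(KK)I(III)
  step 2: II(III)
  step 3: I(III)
  step 4: III
  step 5: II
  step 6: I

Answer: YES — reaches normal form I in 6 ≤ 7 steps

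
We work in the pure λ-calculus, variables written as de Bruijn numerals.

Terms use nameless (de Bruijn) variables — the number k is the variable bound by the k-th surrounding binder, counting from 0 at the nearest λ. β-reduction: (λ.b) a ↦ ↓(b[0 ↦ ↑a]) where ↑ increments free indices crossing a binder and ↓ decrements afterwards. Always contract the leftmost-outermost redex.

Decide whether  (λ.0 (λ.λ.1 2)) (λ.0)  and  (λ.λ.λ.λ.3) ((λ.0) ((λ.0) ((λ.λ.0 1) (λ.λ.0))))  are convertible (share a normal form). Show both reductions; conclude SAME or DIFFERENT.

Term A:
  start: (λ.0 (λ.λ.1 2)) (λ.0)
  →1  (λ.0) (λ.λ.1 (λ.0))
  →2  λ.λ.1 (λ.0)

Term B:
  start: (λ.λ.λ.λ.3) ((λ.0) ((λ.0) ((λ.λ.0 1) (λ.λ.0))))
  →1  λ.λ.λ.(λ.0) ((λ.0) ((λ.λ.0 1) (λ.λ.0)))
  →2  λ.λ.λ.(λ.0) ((λ.λ.0 1) (λ.λ.0))
  →3  λ.λ.λ.(λ.λ.0 1) (λ.λ.0)
  →4  λ.λ.λ.λ.0 (λ.λ.0)

Answer: DIFFERENT — A ⇓ λ.λ.1 (λ.0), B ⇓ λ.λ.λ.λ.0 (λ.λ.0)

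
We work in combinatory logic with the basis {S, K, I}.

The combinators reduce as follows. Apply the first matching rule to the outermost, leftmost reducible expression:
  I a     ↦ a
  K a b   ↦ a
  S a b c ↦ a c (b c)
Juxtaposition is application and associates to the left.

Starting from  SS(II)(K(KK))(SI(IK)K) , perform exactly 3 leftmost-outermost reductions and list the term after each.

  start: SS(II)(K(KK))(SI(IK)K)
  [1] S(K(KK))(II(K(KK)))(SI(IK)K)
  [2] K(KK)(SI(IK)K)(II(K(KK))(SI(IK)K))
  [3] KK(II(K(KK))(SI(IK)K))

Answer: after 3 steps: KK(II(K(KK))(SI(IK)K))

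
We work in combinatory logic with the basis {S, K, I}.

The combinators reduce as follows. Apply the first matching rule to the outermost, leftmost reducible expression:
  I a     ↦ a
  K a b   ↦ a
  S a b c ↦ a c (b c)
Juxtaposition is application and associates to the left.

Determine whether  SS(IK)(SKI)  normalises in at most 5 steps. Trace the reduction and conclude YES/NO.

Answer: YES — reaches normal form S(SKI)(K(SKI)) in 2 ≤ 5 steps

Derivation:
  start: SS(IK)(SKI)
  →1  S(SKI)(IK(SKI))
  →2  S(SKI)(K(SKI))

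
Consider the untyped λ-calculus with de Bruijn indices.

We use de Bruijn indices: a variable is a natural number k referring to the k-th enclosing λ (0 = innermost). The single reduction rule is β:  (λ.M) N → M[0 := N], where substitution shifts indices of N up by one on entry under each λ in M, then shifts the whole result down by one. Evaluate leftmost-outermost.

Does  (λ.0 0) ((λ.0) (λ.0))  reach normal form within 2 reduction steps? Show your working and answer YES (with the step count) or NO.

Answer: NO — after 2 steps the term is (λ.0) ((λ.0) (λ.0)), not yet normal

Working:
  start: (λ.0 0) ((λ.0) (λ.0))
  →1  (λ.0) (λ.0) ((λ.0) (λ.0))
  →2  (λ.0) ((λ.0) (λ.0))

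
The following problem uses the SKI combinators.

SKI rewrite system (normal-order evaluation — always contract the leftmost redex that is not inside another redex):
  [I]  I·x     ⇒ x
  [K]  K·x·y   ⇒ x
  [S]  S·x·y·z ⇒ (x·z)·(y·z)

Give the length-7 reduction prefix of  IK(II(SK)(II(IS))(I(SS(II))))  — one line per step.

Answer: after 7 steps: K(SSI)

Derivation:
  start: IK(II(SK)(II(IS))(I(SS(II))))
  step 1: K(II(SK)(II(IS))(I(SS(II))))
  step 2: K(I(SK)(II(IS))(I(SS(II))))
  step 3: K(SK(II(IS))(I(SS(II))))
  step 4: K(K(I(SS(II)))(II(IS)(I(SS(II)))))
  step 5: K(I(SS(II)))
  step 6: K(SS(II))
  step 7: K(SSI)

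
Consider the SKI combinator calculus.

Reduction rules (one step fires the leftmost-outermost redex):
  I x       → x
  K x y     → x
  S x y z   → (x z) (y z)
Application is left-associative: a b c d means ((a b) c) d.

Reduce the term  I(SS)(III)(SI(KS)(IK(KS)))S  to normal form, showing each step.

Answer: normal form = SS  (in 16 steps)

Working:
  start: I(SS)(III)(SI(KS)(IK(KS)))S
  [1] SS(III)(SI(KS)(IK(KS)))S
  [2] S(SI(KS)(IK(KS)))(III(SI(KS)(IK(KS))))S
  [3] SI(KS)(IK(KS))S(III(SI(KS)(IK(KS)))S)
  [4] I(IK(KS))(KS(IK(KS)))S(III(SI(KS)(IK(KS)))S)
  [5] IK(KS)(KS(IK(KS)))S(III(SI(KS)(IK(KS)))S)
  [6] K(KS)(KS(IK(KS)))S(III(SI(KS)(IK(KS)))S)
  [7] KSS(III(SI(KS)(IK(KS)))S)
  [8] S(III(SI(KS)(IK(KS)))S)
  [9] S(II(SI(KS)(IK(KS)))S)
  [10] S(I(SI(KS)(IK(KS)))S)
  [11] S(SI(KS)(IK(KS))S)
  [12] S(I(IK(KS))(KS(IK(KS)))S)
  [13] S(IK(KS)(KS(IK(KS)))S)
  [14] S(K(KS)(KS(IK(KS)))S)
  [15] S(KSS)
  [16] SS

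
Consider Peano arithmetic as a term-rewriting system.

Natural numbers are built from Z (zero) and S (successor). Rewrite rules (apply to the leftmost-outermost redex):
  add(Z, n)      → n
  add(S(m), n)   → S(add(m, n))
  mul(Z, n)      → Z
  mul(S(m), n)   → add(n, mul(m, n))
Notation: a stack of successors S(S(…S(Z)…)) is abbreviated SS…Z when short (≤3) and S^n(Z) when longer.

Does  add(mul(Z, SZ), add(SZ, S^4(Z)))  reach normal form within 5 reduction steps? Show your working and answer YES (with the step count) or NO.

  start: add(mul(Z, SZ), add(SZ, S^4(Z)))
  →1  add(Z, add(SZ, S^4(Z)))
  →2  add(SZ, S^4(Z))
  →3  S(add(Z, S^4(Z)))
  →4  S^5(Z)

Answer: YES — reaches normal form S^5(Z) in 4 ≤ 5 steps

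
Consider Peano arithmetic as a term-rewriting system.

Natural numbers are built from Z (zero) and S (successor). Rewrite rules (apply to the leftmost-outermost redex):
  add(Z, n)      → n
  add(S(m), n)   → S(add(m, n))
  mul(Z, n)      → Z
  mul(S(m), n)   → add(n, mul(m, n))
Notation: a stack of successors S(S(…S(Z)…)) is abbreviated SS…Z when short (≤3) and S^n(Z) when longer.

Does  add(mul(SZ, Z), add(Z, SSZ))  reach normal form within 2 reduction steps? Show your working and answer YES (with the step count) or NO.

  start: add(mul(SZ, Z), add(Z, SSZ))
  step 1: add(add(Z, mul(Z, Z)), add(Z, SSZ))
  step 2: add(mul(Z, Z), add(Z, SSZ))

Answer: NO — after 2 steps the term is add(mul(Z, Z), add(Z, SSZ)), not yet normal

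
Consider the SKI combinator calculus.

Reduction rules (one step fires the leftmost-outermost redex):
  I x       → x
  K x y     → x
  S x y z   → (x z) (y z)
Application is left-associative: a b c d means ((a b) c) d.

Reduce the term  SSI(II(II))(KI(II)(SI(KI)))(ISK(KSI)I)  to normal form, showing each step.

Answer: normal form = I  (in 26 steps)

Reduction:
  start: SSI(II(II))(KI(II)(SI(KI)))(ISK(KSI)I)
  →1  S(II(II))(I(II(II)))(KI(II)(SI(KI)))(ISK(KSI)I)
  →2  II(II)(KI(II)(SI(KI)))(I(II(II))(KI(II)(SI(KI))))(ISK(KSI)I)
  →3  I(II)(KI(II)(SI(KI)))(I(II(II))(KI(II)(SI(KI))))(ISK(KSI)I)
  →4  II(KI(II)(SI(KI)))(I(II(II))(KI(II)(SI(KI))))(ISK(KSI)I)
  →5  I(KI(II)(SI(KI)))(I(II(II))(KI(II)(SI(KI))))(ISK(KSI)I)
  →6  KI(II)(SI(KI))(I(II(II))(KI(II)(SI(KI))))(ISK(KSI)I)
  →7  I(SI(KI))(I(II(II))(KI(II)(SI(KI))))(ISK(KSI)I)
  →8  SI(KI)(I(II(II))(KI(II)(SI(KI))))(ISK(KSI)I)
  →9  I(I(II(II))(KI(II)(SI(KI))))(KI(I(II(II))(KI(II)(SI(KI)))))(ISK(KSI)I)
  →10  I(II(II))(KI(II)(SI(KI)))(KI(I(II(II))(KI(II)(SI(KI)))))(ISK(KSI)I)
  →11  II(II)(KI(II)(SI(KI)))(KI(I(II(II))(KI(II)(SI(KI)))))(ISK(KSI)I)
  →12  I(II)(KI(II)(SI(KI)))(KI(I(II(II))(KI(II)(SI(KI)))))(ISK(KSI)I)
  →13  II(KI(II)(SI(KI)))(KI(I(II(II))(KI(II)(SI(KI)))))(ISK(KSI)I)
  →14  I(KI(II)(SI(KI)))(KI(I(II(II))(KI(II)(SI(KI)))))(ISK(KSI)I)
  →15  KI(II)(SI(KI))(KI(I(II(II))(KI(II)(SI(KI)))))(ISK(KSI)I)
  →16  I(SI(KI))(KI(I(II(II))(KI(II)(SI(KI)))))(ISK(KSI)I)
  →17  SI(KI)(KI(I(II(II))(KI(II)(SI(KI)))))(ISK(KSI)I)
  →18  I(KI(I(II(II))(KI(II)(SI(KI)))))(KI(KI(I(II(II))(KI(II)(SI(KI))))))(ISK(KSI)I)
  →19  KI(I(II(II))(KI(II)(SI(KI))))(KI(KI(I(II(II))(KI(II)(SI(KI))))))(ISK(KSI)I)
  →20  I(KI(KI(I(II(II))(KI(II)(SI(KI))))))(ISK(KSI)I)
  →21  KI(KI(I(II(II))(KI(II)(SI(KI)))))(ISK(KSI)I)
  →22  I(ISK(KSI)I)
  →23  ISK(KSI)I
  →24  SK(KSI)I
  →25  KI(KSII)
  →26  I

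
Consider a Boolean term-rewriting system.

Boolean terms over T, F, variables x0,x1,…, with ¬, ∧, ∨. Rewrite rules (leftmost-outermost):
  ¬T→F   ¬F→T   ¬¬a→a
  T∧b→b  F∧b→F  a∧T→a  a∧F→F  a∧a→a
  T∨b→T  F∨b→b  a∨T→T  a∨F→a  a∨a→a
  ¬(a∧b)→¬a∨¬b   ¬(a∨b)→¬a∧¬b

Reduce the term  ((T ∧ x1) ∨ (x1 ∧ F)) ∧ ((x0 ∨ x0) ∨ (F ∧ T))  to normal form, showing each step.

Answer: normal form = x1 ∧ x0  (in 6 steps)

Working:
  start: ((T ∧ x1) ∨ (x1 ∧ F)) ∧ ((x0 ∨ x0) ∨ (F ∧ T))
  step 1: (x1 ∨ (x1 ∧ F)) ∧ ((x0 ∨ x0) ∨ (F ∧ T))
  step 2: (x1 ∨ F) ∧ ((x0 ∨ x0) ∨ (F ∧ T))
  step 3: x1 ∧ ((x0 ∨ x0) ∨ (F ∧ T))
  step 4: x1 ∧ (x0 ∨ (F ∧ T))
  step 5: x1 ∧ (x0 ∨ F)
  step 6: x1 ∧ x0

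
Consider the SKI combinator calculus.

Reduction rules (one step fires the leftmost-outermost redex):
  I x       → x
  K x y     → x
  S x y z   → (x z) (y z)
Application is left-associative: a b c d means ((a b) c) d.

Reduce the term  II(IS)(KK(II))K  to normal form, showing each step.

  start: II(IS)(KK(II))K
  step 1: I(IS)(KK(II))K
  step 2: IS(KK(II))K
  step 3: S(KK(II))K
  step 4: SKK

Answer: normal form = SKK  (in 4 steps)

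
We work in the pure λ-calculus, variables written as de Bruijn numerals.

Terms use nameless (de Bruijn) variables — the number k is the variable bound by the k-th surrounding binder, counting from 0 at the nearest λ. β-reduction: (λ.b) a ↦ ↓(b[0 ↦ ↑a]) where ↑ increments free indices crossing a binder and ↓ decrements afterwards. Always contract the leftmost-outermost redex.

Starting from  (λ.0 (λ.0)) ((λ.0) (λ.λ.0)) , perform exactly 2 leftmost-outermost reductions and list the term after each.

Answer: after 2 steps: (λ.λ.0) (λ.0)

Working:
  start: (λ.0 (λ.0)) ((λ.0) (λ.λ.0))
  step 1: (λ.0) (λ.λ.0) (λ.0)
  step 2: (λ.λ.0) (λ.0)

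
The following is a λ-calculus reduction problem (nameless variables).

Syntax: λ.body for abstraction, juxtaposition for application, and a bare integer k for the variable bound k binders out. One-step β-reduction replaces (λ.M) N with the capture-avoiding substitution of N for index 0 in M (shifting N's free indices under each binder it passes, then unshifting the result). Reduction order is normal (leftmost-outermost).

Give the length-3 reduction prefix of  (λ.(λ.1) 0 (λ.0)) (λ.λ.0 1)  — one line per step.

  start: (λ.(λ.1) 0 (λ.0)) (λ.λ.0 1)
  →1  (λ.λ.λ.0 1) (λ.λ.0 1) (λ.0)
  →2  (λ.λ.0 1) (λ.0)
  →3  λ.0 (λ.0)

Answer: after 3 steps: λ.0 (λ.0)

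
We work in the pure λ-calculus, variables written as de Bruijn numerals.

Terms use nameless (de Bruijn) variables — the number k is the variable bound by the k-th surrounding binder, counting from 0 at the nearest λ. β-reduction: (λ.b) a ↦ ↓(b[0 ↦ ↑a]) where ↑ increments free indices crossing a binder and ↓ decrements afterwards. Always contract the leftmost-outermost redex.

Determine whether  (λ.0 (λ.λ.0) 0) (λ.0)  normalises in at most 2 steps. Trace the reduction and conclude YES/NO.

  start: (λ.0 (λ.λ.0) 0) (λ.0)
  [1] (λ.0) (λ.λ.0) (λ.0)
  [2] (λ.λ.0) (λ.0)

Answer: NO — after 2 steps the term is (λ.λ.0) (λ.0), not yet normal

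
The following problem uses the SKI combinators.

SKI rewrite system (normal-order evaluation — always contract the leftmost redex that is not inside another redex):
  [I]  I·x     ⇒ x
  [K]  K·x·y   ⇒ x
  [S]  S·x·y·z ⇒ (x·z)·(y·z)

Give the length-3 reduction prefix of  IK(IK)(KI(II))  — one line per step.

Answer: after 3 steps: K

Reduction:
  start: IK(IK)(KI(II))
  →1  K(IK)(KI(II))
  →2  IK
  →3  K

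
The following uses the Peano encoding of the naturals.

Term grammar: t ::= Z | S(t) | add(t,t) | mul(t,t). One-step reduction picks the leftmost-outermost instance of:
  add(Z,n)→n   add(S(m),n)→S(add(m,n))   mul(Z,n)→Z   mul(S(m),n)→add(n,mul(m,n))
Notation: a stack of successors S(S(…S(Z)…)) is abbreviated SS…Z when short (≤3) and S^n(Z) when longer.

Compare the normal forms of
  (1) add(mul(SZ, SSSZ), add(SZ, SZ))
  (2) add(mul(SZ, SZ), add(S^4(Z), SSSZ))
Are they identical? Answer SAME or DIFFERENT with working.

Term A:
  start: add(mul(SZ, SSSZ), add(SZ, SZ))
  [1] add(add(SSSZ, mul(Z, SSSZ)), add(SZ, SZ))
  [2] add(S(add(SSZ, mul(Z, SSSZ))), add(SZ, SZ))
  [3] S(add(add(SSZ, mul(Z, SSSZ)), add(SZ, SZ)))
  [4] S(add(S(add(SZ, mul(Z, SSSZ))), add(SZ, SZ)))
  [5] S(S(add(add(SZ, mul(Z, SSSZ)), add(SZ, SZ))))
  [6] S(S(add(S(add(Z, mul(Z, SSSZ))), add(SZ, SZ))))
  [7] S(S(S(add(add(Z, mul(Z, SSSZ)), add(SZ, SZ)))))
  [8] S(S(S(add(mul(Z, SSSZ), add(SZ, SZ)))))
  [9] S(S(S(add(Z, add(SZ, SZ)))))
  [10] S(S(S(add(SZ, SZ))))
  [11] S(S(S(S(add(Z, SZ)))))
  [12] S^5(Z)

Term B:
  start: add(mul(SZ, SZ), add(S^4(Z), SSSZ))
  [1] add(add(SZ, mul(Z, SZ)), add(S^4(Z), SSSZ))
  [2] add(S(add(Z, mul(Z, SZ))), add(S^4(Z), SSSZ))
  [3] S(add(add(Z, mul(Z, SZ)), add(S^4(Z), SSSZ)))
  [4] S(add(mul(Z, SZ), add(S^4(Z), SSSZ)))
  [5] S(add(Z, add(S^4(Z), SSSZ)))
  [6] S(add(S^4(Z), SSSZ))
  [7] S(S(add(SSSZ, SSSZ)))
  [8] S(S(S(add(SSZ, SSSZ))))
  [9] S(S(S(S(add(SZ, SSSZ)))))
  [10] S(S(S(S(S(add(Z, SSSZ))))))
  [11] S^8(Z)

Answer: DIFFERENT — A ⇓ S^5(Z), B ⇓ S^8(Z)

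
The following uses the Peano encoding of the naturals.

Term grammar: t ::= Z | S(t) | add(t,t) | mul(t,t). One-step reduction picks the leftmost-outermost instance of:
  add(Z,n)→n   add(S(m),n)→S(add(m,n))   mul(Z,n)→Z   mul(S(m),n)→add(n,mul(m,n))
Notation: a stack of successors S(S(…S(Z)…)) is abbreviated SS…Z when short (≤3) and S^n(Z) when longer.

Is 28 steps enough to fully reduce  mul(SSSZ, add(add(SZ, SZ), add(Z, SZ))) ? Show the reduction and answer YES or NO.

Answer: NO — after 28 steps the term is S(S(S(S(S(S(S(add(S(add(Z, add(Z, SZ))), mul(Z, add(add(SZ, SZ), add(Z, SZ))))))))))), not yet normal

Derivation:
  start: mul(SSSZ, add(add(SZ, SZ), add(Z, SZ)))
  [1] add(add(add(SZ, SZ), add(Z, SZ)), mul(SSZ, add(add(SZ, SZ), add(Z, SZ))))
  [2] add(add(S(add(Z, SZ)), add(Z, SZ)), mul(SSZ, add(add(SZ, SZ), add(Z, SZ))))
  [3] add(S(add(add(Z, SZ), add(Z, SZ))), mul(SSZ, add(add(SZ, SZ), add(Z, SZ))))
  [4] S(add(add(add(Z, SZ), add(Z, SZ)), mul(SSZ, add(add(SZ, SZ), add(Z, SZ)))))
  [5] S(add(add(SZ, add(Z, SZ)), mul(SSZ, add(add(SZ, SZ), add(Z, SZ)))))
  [6] S(add(S(add(Z, add(Z, SZ))), mul(SSZ, add(add(SZ, SZ), add(Z, SZ)))))
  [7] S(S(add(add(Z, add(Z, SZ)), mul(SSZ, add(add(SZ, SZ), add(Z, SZ))))))
  [8] S(S(add(add(Z, SZ), mul(SSZ, add(add(SZ, SZ), add(Z, SZ))))))
  [9] S(S(add(SZ, mul(SSZ, add(add(SZ, SZ), add(Z, SZ))))))
  [10] S(S(S(add(Z, mul(SSZ, add(add(SZ, SZ), add(Z, SZ)))))))
  [11] S(S(S(mul(SSZ, add(add(SZ, SZ), add(Z, SZ))))))
  [12] S(S(S(add(add(add(SZ, SZ), add(Z, SZ)), mul(SZ, add(add(SZ, SZ), add(Z, SZ)))))))
  [13] S(S(S(add(add(S(add(Z, SZ)), add(Z, SZ)), mul(SZ, add(add(SZ, SZ), add(Z, SZ)))))))
  [14] S(S(S(add(S(add(add(Z, SZ), add(Z, SZ))), mul(SZ, add(add(SZ, SZ), add(Z, SZ)))))))
  [15] S(S(S(S(add(add(add(Z, SZ), add(Z, SZ)), mul(SZ, add(add(SZ, SZ), add(Z, SZ))))))))
  [16] S(S(S(S(add(add(SZ, add(Z, SZ)), mul(SZ, add(add(SZ, SZ), add(Z, SZ))))))))
  [17] S(S(S(S(add(S(add(Z, add(Z, SZ))), mul(SZ, add(add(SZ, SZ), add(Z, SZ))))))))
  [18] S(S(S(S(S(add(add(Z, add(Z, SZ)), mul(SZ, add(add(SZ, SZ), add(Z, SZ)))))))))
  [19] S(S(S(S(S(add(add(Z, SZ), mul(SZ, add(add(SZ, SZ), add(Z, SZ)))))))))
  [20] S(S(S(S(S(add(SZ, mul(SZ, add(add(SZ, SZ), add(Z, SZ)))))))))
  [21] S(S(S(S(S(S(add(Z, mul(SZ, add(add(SZ, SZ), add(Z, SZ))))))))))
  [22] S(S(S(S(S(S(mul(SZ, add(add(SZ, SZ), add(Z, SZ)))))))))
  [23] S(S(S(S(S(S(add(add(add(SZ, SZ), add(Z, SZ)), mul(Z, add(add(SZ, SZ), add(Z, SZ))))))))))
  [24] S(S(S(S(S(S(add(add(S(add(Z, SZ)), add(Z, SZ)), mul(Z, add(add(SZ, SZ), add(Z, SZ))))))))))
  [25] S(S(S(S(S(S(add(S(add(add(Z, SZ), add(Z, SZ))), mul(Z, add(add(SZ, SZ), add(Z, SZ))))))))))
  [26] S(S(S(S(S(S(S(add(add(add(Z, SZ), add(Z, SZ)), mul(Z, add(add(SZ, SZ), add(Z, SZ)))))))))))
  [27] S(S(S(S(S(S(S(add(add(SZ, add(Z, SZ)), mul(Z, add(add(SZ, SZ), add(Z, SZ)))))))))))
  [28] S(S(S(S(S(S(S(add(S(add(Z, add(Z, SZ))), mul(Z, add(add(SZ, SZ), add(Z, SZ)))))))))))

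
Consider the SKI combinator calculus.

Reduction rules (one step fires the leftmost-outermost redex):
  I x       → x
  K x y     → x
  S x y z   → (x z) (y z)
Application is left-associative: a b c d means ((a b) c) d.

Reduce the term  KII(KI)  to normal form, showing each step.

Answer: normal form = KI  (in 2 steps)

Reduction:
  start: KII(KI)
  →1  I(KI)
  →2  KI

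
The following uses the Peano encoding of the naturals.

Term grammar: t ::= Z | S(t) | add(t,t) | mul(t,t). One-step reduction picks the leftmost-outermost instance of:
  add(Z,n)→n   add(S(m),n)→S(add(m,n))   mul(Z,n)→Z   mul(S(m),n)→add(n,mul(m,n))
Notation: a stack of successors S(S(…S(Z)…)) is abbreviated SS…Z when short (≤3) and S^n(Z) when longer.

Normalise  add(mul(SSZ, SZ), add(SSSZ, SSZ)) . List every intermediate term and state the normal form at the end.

Answer: normal form = S^7(Z)  (in 14 steps)

Reduction:
  start: add(mul(SSZ, SZ), add(SSSZ, SSZ))
  step 1: add(add(SZ, mul(SZ, SZ)), add(SSSZ, SSZ))
  step 2: add(S(add(Z, mul(SZ, SZ))), add(SSSZ, SSZ))
  step 3: S(add(add(Z, mul(SZ, SZ)), add(SSSZ, SSZ)))
  step 4: S(add(mul(SZ, SZ), add(SSSZ, SSZ)))
  step 5: S(add(add(SZ, mul(Z, SZ)), add(SSSZ, SSZ)))
  step 6: S(add(S(add(Z, mul(Z, SZ))), add(SSSZ, SSZ)))
  step 7: S(S(add(add(Z, mul(Z, SZ)), add(SSSZ, SSZ))))
  step 8: S(S(add(mul(Z, SZ), add(SSSZ, SSZ))))
  step 9: S(S(add(Z, add(SSSZ, SSZ))))
  step 10: S(S(add(SSSZ, SSZ)))
  step 11: S(S(S(add(SSZ, SSZ))))
  step 12: S(S(S(S(add(SZ, SSZ)))))
  step 13: S(S(S(S(S(add(Z, SSZ))))))
  step 14: S^7(Z)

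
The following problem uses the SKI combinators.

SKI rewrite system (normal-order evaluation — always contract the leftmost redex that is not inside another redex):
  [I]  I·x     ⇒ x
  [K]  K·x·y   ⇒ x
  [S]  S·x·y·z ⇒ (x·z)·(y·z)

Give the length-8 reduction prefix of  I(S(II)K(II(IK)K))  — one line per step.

  start: I(S(II)K(II(IK)K))
  step 1: S(II)K(II(IK)K)
  step 2: II(II(IK)K)(K(II(IK)K))
  step 3: I(II(IK)K)(K(II(IK)K))
  step 4: II(IK)K(K(II(IK)K))
  step 5: I(IK)K(K(II(IK)K))
  step 6: IKK(K(II(IK)K))
  step 7: KK(K(II(IK)K))
  step 8: K

Answer: after 8 steps: K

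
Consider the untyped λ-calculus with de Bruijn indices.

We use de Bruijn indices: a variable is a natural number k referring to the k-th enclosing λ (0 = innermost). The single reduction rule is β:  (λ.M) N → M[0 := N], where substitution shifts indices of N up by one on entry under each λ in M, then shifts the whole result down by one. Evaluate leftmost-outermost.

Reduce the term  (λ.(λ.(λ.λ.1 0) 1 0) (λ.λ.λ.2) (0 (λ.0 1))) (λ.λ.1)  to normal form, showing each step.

Answer: normal form = λ.λ.λ.2  (in 6 steps)

Working:
  start: (λ.(λ.(λ.λ.1 0) 1 0) (λ.λ.λ.2) (0 (λ.0 1))) (λ.λ.1)
  →1  (λ.(λ.λ.1 0) (λ.λ.1) 0) (λ.λ.λ.2) ((λ.λ.1) (λ.0 (λ.λ.1)))
  →2  (λ.λ.1 0) (λ.λ.1) (λ.λ.λ.2) ((λ.λ.1) (λ.0 (λ.λ.1)))
  →3  (λ.(λ.λ.1) 0) (λ.λ.λ.2) ((λ.λ.1) (λ.0 (λ.λ.1)))
  →4  (λ.λ.1) (λ.λ.λ.2) ((λ.λ.1) (λ.0 (λ.λ.1)))
  →5  (λ.λ.λ.λ.2) ((λ.λ.1) (λ.0 (λ.λ.1)))
  →6  λ.λ.λ.2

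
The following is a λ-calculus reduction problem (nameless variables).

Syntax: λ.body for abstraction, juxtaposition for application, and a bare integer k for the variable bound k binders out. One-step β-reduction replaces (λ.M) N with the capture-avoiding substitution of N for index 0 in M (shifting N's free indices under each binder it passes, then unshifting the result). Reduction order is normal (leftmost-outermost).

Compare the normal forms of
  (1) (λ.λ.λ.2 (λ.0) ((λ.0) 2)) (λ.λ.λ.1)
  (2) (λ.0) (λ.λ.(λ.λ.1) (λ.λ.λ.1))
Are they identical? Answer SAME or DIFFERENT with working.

Answer: SAME — A ⇓ λ.λ.λ.λ.λ.λ.1, B ⇓ λ.λ.λ.λ.λ.λ.1

Derivation:
Term A:
  start: (λ.λ.λ.2 (λ.0) ((λ.0) 2)) (λ.λ.λ.1)
  [1] λ.λ.(λ.λ.λ.1) (λ.0) ((λ.0) (λ.λ.λ.1))
  [2] λ.λ.(λ.λ.1) ((λ.0) (λ.λ.λ.1))
  [3] λ.λ.λ.(λ.0) (λ.λ.λ.1)
  [4] λ.λ.λ.λ.λ.λ.1

Term B:
  start: (λ.0) (λ.λ.(λ.λ.1) (λ.λ.λ.1))
  [1] λ.λ.(λ.λ.1) (λ.λ.λ.1)
  [2] λ.λ.λ.λ.λ.λ.1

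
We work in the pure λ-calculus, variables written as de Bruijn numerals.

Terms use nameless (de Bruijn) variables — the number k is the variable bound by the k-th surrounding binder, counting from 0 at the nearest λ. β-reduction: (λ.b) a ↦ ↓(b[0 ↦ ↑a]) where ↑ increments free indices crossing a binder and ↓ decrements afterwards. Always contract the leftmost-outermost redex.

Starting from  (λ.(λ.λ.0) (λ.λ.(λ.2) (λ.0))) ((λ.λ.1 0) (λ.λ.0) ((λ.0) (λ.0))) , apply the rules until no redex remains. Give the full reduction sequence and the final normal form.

  start: (λ.(λ.λ.0) (λ.λ.(λ.2) (λ.0))) ((λ.λ.1 0) (λ.λ.0) ((λ.0) (λ.0)))
  step 1: (λ.λ.0) (λ.λ.(λ.2) (λ.0))
  step 2: λ.0

Answer: normal form = λ.0  (in 2 steps)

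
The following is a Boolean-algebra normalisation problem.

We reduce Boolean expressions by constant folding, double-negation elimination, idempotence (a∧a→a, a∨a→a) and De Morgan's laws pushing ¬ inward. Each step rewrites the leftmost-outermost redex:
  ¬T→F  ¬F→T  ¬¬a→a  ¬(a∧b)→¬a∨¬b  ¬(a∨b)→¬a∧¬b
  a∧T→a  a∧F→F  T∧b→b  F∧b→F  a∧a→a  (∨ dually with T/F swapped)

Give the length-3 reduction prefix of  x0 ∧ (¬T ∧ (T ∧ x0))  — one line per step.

Answer: after 3 steps: F

Derivation:
  start: x0 ∧ (¬T ∧ (T ∧ x0))
  step 1: x0 ∧ (F ∧ (T ∧ x0))
  step 2: x0 ∧ F
  step 3: F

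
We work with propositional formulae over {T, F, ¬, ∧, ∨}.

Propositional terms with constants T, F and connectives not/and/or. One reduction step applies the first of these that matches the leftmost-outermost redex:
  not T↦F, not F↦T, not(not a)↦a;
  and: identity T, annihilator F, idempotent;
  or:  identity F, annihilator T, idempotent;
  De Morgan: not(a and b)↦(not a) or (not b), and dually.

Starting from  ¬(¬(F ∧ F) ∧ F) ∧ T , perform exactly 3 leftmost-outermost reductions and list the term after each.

  start: ¬(¬(F ∧ F) ∧ F) ∧ T
  step 1: ¬(¬(F ∧ F) ∧ F)
  step 2: ¬¬(F ∧ F) ∨ ¬F
  step 3: (F ∧ F) ∨ ¬F

Answer: after 3 steps: (F ∧ F) ∨ ¬F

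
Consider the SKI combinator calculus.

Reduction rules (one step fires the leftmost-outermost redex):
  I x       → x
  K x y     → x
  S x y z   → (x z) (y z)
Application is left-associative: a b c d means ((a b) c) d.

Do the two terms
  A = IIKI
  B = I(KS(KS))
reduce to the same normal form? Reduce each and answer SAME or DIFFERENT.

Answer: DIFFERENT — A ⇓ KI, B ⇓ S

Reduction:
Term A:
  start: IIKI
  step 1: IKI
  step 2: KI

Term B:
  start: I(KS(KS))
  step 1: KS(KS)
  step 2: S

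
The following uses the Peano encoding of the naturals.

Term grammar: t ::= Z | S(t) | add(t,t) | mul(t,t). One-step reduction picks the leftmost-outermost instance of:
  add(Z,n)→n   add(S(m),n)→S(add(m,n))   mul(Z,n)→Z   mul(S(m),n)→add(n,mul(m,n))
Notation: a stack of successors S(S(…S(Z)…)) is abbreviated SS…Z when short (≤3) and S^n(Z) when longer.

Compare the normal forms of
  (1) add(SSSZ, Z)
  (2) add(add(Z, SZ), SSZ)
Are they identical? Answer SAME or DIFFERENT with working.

Term A:
  start: add(SSSZ, Z)
  [1] S(add(SSZ, Z))
  [2] S(S(add(SZ, Z)))
  [3] S(S(S(add(Z, Z))))
  [4] SSSZ

Term B:
  start: add(add(Z, SZ), SSZ)
  [1] add(SZ, SSZ)
  [2] S(add(Z, SSZ))
  [3] SSSZ

Answer: SAME — A ⇓ SSSZ, B ⇓ SSSZ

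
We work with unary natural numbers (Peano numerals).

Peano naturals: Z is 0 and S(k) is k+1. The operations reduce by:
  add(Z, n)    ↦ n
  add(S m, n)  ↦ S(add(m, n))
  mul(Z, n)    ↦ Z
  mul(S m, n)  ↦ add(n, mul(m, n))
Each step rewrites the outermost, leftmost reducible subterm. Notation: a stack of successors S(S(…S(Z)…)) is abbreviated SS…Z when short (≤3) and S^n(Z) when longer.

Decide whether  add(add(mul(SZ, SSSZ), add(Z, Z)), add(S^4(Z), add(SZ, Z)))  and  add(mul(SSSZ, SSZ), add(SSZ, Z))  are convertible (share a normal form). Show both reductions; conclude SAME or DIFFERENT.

Answer: SAME — A ⇓ S^8(Z), B ⇓ S^8(Z)

Reduction:
Term A:
  start: add(add(mul(SZ, SSSZ), add(Z, Z)), add(S^4(Z), add(SZ, Z)))
  [1] add(add(add(SSSZ, mul(Z, SSSZ)), add(Z, Z)), add(S^4(Z), add(SZ, Z)))
  [2] add(add(S(add(SSZ, mul(Z, SSSZ))), add(Z, Z)), add(S^4(Z), add(SZ, Z)))
  [3] add(S(add(add(SSZ, mul(Z, SSSZ)), add(Z, Z))), add(S^4(Z), add(SZ, Z)))
  [4] S(add(add(add(SSZ, mul(Z, SSSZ)), add(Z, Z)), add(S^4(Z), add(SZ, Z))))
  [5] S(add(add(S(add(SZ, mul(Z, SSSZ))), add(Z, Z)), add(S^4(Z), add(SZ, Z))))
  [6] S(add(S(add(add(SZ, mul(Z, SSSZ)), add(Z, Z))), add(S^4(Z), add(SZ, Z))))
  [7] S(S(add(add(add(SZ, mul(Z, SSSZ)), add(Z, Z)), add(S^4(Z), add(SZ, Z)))))
  [8] S(S(add(add(S(add(Z, mul(Z, SSSZ))), add(Z, Z)), add(S^4(Z), add(SZ, Z)))))
  [9] S(S(add(S(add(add(Z, mul(Z, SSSZ)), add(Z, Z))), add(S^4(Z), add(SZ, Z)))))
  [10] S(S(S(add(add(add(Z, mul(Z, SSSZ)), add(Z, Z)), add(S^4(Z), add(SZ, Z))))))
  [11] S(S(S(add(add(mul(Z, SSSZ), add(Z, Z)), add(S^4(Z), add(SZ, Z))))))
  [12] S(S(S(add(add(Z, add(Z, Z)), add(S^4(Z), add(SZ, Z))))))
  [13] S(S(S(add(add(Z, Z), add(S^4(Z), add(SZ, Z))))))
  [14] S(S(S(add(Z, add(S^4(Z), add(SZ, Z))))))
  [15] S(S(S(add(S^4(Z), add(SZ, Z)))))
  [16] S(S(S(S(add(SSSZ, add(SZ, Z))))))
  [17] S(S(S(S(S(add(SSZ, add(SZ, Z)))))))
  [18] S(S(S(S(S(S(add(SZ, add(SZ, Z))))))))
  [19] S(S(S(S(S(S(S(add(Z, add(SZ, Z)))))))))
  [20] S(S(S(S(S(S(S(add(SZ, Z))))))))
  [21] S(S(S(S(S(S(S(S(add(Z, Z)))))))))
  [22] S^8(Z)

Term B:
  start: add(mul(SSSZ, SSZ), add(SSZ, Z))
  [1] add(add(SSZ, mul(SSZ, SSZ)), add(SSZ, Z))
  [2] add(S(add(SZ, mul(SSZ, SSZ))), add(SSZ, Z))
  [3] S(add(add(SZ, mul(SSZ, SSZ)), add(SSZ, Z)))
  [4] S(add(S(add(Z, mul(SSZ, SSZ))), add(SSZ, Z)))
  [5] S(S(add(add(Z, mul(SSZ, SSZ)), add(SSZ, Z))))
  [6] S(S(add(mul(SSZ, SSZ), add(SSZ, Z))))
  [7] S(S(add(add(SSZ, mul(SZ, SSZ)), add(SSZ, Z))))
  [8] S(S(add(S(add(SZ, mul(SZ, SSZ))), add(SSZ, Z))))
  [9] S(S(S(add(add(SZ, mul(SZ, SSZ)), add(SSZ, Z)))))
  [10] S(S(S(add(S(add(Z, mul(SZ, SSZ))), add(SSZ, Z)))))
  [11] S(S(S(S(add(add(Z, mul(SZ, SSZ)), add(SSZ, Z))))))
  [12] S(S(S(S(add(mul(SZ, SSZ), add(SSZ, Z))))))
  [13] S(S(S(S(add(add(SSZ, mul(Z, SSZ)), add(SSZ, Z))))))
  [14] S(S(S(S(add(S(add(SZ, mul(Z, SSZ))), add(SSZ, Z))))))
  [15] S(S(S(S(S(add(add(SZ, mul(Z, SSZ)), add(SSZ, Z)))))))
  [16] S(S(S(S(S(add(S(add(Z, mul(Z, SSZ))), add(SSZ, Z)))))))
  [17] S(S(S(S(S(S(add(add(Z, mul(Z, SSZ)), add(SSZ, Z))))))))
  [18] S(S(S(S(S(S(add(mul(Z, SSZ), add(SSZ, Z))))))))
  [19] S(S(S(S(S(S(add(Z, add(SSZ, Z))))))))
  [20] S(S(S(S(S(S(add(SSZ, Z)))))))
  [21] S(S(S(S(S(S(S(add(SZ, Z))))))))
  [22] S(S(S(S(S(S(S(S(add(Z, Z)))))))))
  [23] S^8(Z)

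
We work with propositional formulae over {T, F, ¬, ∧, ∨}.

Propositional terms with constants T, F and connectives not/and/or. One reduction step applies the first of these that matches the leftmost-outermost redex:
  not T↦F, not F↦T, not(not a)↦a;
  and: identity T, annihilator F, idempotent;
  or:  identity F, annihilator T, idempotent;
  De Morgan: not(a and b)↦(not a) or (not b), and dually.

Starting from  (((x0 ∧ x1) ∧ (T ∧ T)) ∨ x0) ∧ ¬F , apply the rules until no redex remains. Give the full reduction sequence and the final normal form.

Answer: normal form = (x0 ∧ x1) ∨ x0  (in 4 steps)

Working:
  start: (((x0 ∧ x1) ∧ (T ∧ T)) ∨ x0) ∧ ¬F
  [1] (((x0 ∧ x1) ∧ T) ∨ x0) ∧ ¬F
  [2] ((x0 ∧ x1) ∨ x0) ∧ ¬F
  [3] ((x0 ∧ x1) ∨ x0) ∧ T
  [4] (x0 ∧ x1) ∨ x0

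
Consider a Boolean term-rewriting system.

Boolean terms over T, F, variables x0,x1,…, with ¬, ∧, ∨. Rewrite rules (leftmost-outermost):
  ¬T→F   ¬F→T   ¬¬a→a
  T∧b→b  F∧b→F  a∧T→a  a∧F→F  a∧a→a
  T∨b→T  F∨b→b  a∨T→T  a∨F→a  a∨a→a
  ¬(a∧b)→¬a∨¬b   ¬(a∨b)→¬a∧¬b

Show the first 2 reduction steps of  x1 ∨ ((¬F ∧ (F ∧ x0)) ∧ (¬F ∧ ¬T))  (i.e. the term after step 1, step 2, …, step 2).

Answer: after 2 steps: x1 ∨ ((F ∧ x0) ∧ (¬F ∧ ¬T))

Working:
  start: x1 ∨ ((¬F ∧ (F ∧ x0)) ∧ (¬F ∧ ¬T))
  [1] x1 ∨ ((T ∧ (F ∧ x0)) ∧ (¬F ∧ ¬T))
  [2] x1 ∨ ((F ∧ x0) ∧ (¬F ∧ ¬T))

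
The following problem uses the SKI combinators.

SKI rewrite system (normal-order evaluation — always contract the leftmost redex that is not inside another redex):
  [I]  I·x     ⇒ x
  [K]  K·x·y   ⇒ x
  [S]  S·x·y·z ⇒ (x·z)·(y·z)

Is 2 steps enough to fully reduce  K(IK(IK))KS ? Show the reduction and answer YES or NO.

  start: K(IK(IK))KS
  →1  IK(IK)S
  →2  K(IK)S

Answer: NO — after 2 steps the term is K(IK)S, not yet normal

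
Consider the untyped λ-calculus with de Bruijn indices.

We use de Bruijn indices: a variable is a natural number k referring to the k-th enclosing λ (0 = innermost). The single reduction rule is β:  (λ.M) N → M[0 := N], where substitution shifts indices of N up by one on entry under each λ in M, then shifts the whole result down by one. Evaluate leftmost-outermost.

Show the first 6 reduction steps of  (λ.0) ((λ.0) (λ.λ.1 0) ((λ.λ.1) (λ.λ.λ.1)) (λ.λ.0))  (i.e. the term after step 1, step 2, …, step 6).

Answer: after 6 steps: λ.λ.λ.1

Working:
  start: (λ.0) ((λ.0) (λ.λ.1 0) ((λ.λ.1) (λ.λ.λ.1)) (λ.λ.0))
  step 1: (λ.0) (λ.λ.1 0) ((λ.λ.1) (λ.λ.λ.1)) (λ.λ.0)
  step 2: (λ.λ.1 0) ((λ.λ.1) (λ.λ.λ.1)) (λ.λ.0)
  step 3: (λ.(λ.λ.1) (λ.λ.λ.1) 0) (λ.λ.0)
  step 4: (λ.λ.1) (λ.λ.λ.1) (λ.λ.0)
  step 5: (λ.λ.λ.λ.1) (λ.λ.0)
  step 6: λ.λ.λ.1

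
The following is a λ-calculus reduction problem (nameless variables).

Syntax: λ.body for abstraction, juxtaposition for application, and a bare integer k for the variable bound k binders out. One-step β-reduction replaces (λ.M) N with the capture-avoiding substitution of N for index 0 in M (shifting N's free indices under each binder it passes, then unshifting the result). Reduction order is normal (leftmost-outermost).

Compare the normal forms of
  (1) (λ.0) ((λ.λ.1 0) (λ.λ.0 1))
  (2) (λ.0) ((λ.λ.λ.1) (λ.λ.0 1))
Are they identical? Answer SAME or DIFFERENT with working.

Term A:
  start: (λ.0) ((λ.λ.1 0) (λ.λ.0 1))
  step 1: (λ.λ.1 0) (λ.λ.0 1)
  step 2: λ.(λ.λ.0 1) 0
  step 3: λ.λ.0 1

Term B:
  start: (λ.0) ((λ.λ.λ.1) (λ.λ.0 1))
  step 1: (λ.λ.λ.1) (λ.λ.0 1)
  step 2: λ.λ.1

Answer: DIFFERENT — A ⇓ λ.λ.0 1, B ⇓ λ.λ.1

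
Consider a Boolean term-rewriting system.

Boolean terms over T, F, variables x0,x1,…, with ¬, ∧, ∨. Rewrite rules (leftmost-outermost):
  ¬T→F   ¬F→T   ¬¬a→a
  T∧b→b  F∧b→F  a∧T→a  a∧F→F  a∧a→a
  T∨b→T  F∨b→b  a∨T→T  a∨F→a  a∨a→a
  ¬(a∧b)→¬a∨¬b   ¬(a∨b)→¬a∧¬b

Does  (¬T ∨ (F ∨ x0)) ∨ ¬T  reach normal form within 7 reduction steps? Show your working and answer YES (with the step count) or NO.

Answer: YES — reaches normal form x0 in 5 ≤ 7 steps

Working:
  start: (¬T ∨ (F ∨ x0)) ∨ ¬T
  [1] (F ∨ (F ∨ x0)) ∨ ¬T
  [2] (F ∨ x0) ∨ ¬T
  [3] x0 ∨ ¬T
  [4] x0 ∨ F
  [5] x0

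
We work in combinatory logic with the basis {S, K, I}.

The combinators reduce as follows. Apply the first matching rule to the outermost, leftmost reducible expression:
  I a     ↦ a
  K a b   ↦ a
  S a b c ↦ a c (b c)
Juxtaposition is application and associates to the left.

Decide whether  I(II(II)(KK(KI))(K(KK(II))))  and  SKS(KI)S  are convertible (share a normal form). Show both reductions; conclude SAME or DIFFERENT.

Answer: DIFFERENT — A ⇓ K(KK), B ⇓ I

Working:
Term A:
  start: I(II(II)(KK(KI))(K(KK(II))))
  step 1: II(II)(KK(KI))(K(KK(II)))
  step 2: I(II)(KK(KI))(K(KK(II)))
  step 3: II(KK(KI))(K(KK(II)))
  step 4: I(KK(KI))(K(KK(II)))
  step 5: KK(KI)(K(KK(II)))
  step 6: K(K(KK(II)))
  step 7: K(KK)

Term B:
  start: SKS(KI)S
  step 1: K(KI)(S(KI))S
  step 2: KIS
  step 3: I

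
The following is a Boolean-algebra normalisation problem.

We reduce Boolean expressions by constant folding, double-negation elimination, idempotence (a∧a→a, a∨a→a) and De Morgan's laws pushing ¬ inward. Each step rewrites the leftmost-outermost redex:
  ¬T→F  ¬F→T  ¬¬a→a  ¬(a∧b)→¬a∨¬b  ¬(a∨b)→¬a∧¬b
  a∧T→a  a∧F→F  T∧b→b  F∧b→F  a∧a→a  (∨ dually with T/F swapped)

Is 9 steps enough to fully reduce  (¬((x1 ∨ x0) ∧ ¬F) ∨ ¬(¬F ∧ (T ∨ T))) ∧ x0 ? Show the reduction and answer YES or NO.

  start: (¬((x1 ∨ x0) ∧ ¬F) ∨ ¬(¬F ∧ (T ∨ T))) ∧ x0
  [1] ((¬(x1 ∨ x0) ∨ ¬¬F) ∨ ¬(¬F ∧ (T ∨ T))) ∧ x0
  [2] (((¬x1 ∧ ¬x0) ∨ ¬¬F) ∨ ¬(¬F ∧ (T ∨ T))) ∧ x0
  [3] (((¬x1 ∧ ¬x0) ∨ F) ∨ ¬(¬F ∧ (T ∨ T))) ∧ x0
  [4] ((¬x1 ∧ ¬x0) ∨ ¬(¬F ∧ (T ∨ T))) ∧ x0
  [5] ((¬x1 ∧ ¬x0) ∨ (¬¬F ∨ ¬(T ∨ T))) ∧ x0
  [6] ((¬x1 ∧ ¬x0) ∨ (F ∨ ¬(T ∨ T))) ∧ x0
  [7] ((¬x1 ∧ ¬x0) ∨ ¬(T ∨ T)) ∧ x0
  [8] ((¬x1 ∧ ¬x0) ∨ (¬T ∧ ¬T)) ∧ x0
  [9] ((¬x1 ∧ ¬x0) ∨ ¬T) ∧ x0

Answer: NO — after 9 steps the term is ((¬x1 ∧ ¬x0) ∨ ¬T) ∧ x0, not yet normal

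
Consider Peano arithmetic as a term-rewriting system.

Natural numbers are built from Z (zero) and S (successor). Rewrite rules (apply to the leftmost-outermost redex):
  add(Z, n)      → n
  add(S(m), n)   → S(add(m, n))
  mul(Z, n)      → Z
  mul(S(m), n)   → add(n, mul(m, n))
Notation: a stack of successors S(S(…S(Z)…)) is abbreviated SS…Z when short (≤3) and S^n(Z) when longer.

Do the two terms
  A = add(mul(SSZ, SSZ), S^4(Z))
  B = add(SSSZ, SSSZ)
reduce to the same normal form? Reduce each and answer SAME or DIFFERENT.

Term A:
  start: add(mul(SSZ, SSZ), S^4(Z))
  step 1: add(add(SSZ, mul(SZ, SSZ)), S^4(Z))
  step 2: add(S(add(SZ, mul(SZ, SSZ))), S^4(Z))
  step 3: S(add(add(SZ, mul(SZ, SSZ)), S^4(Z)))
  step 4: S(add(S(add(Z, mul(SZ, SSZ))), S^4(Z)))
  step 5: S(S(add(add(Z, mul(SZ, SSZ)), S^4(Z))))
  step 6: S(S(add(mul(SZ, SSZ), S^4(Z))))
  step 7: S(S(add(add(SSZ, mul(Z, SSZ)), S^4(Z))))
  step 8: S(S(add(S(add(SZ, mul(Z, SSZ))), S^4(Z))))
  step 9: S(S(S(add(add(SZ, mul(Z, SSZ)), S^4(Z)))))
  step 10: S(S(S(add(S(add(Z, mul(Z, SSZ))), S^4(Z)))))
  step 11: S(S(S(S(add(add(Z, mul(Z, SSZ)), S^4(Z))))))
  step 12: S(S(S(S(add(mul(Z, SSZ), S^4(Z))))))
  step 13: S(S(S(S(add(Z, S^4(Z))))))
  step 14: S^8(Z)

Term B:
  start: add(SSSZ, SSSZ)
  step 1: S(add(SSZ, SSSZ))
  step 2: S(S(add(SZ, SSSZ)))
  step 3: S(S(S(add(Z, SSSZ))))
  step 4: S^6(Z)

Answer: DIFFERENT — A ⇓ S^8(Z), B ⇓ S^6(Z)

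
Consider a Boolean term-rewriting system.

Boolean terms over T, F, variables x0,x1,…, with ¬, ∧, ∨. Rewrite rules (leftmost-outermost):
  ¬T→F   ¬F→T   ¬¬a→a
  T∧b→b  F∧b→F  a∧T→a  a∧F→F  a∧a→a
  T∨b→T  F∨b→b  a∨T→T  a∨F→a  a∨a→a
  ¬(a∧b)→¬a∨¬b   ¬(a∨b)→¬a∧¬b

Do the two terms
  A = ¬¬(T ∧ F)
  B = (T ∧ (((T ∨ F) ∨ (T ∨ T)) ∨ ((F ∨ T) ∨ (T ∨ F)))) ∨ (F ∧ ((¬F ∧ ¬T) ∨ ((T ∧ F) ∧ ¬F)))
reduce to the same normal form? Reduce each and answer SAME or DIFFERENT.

Term A:
  start: ¬¬(T ∧ F)
  step 1: T ∧ F
  step 2: F

Term B:
  start: (T ∧ (((T ∨ F) ∨ (T ∨ T)) ∨ ((F ∨ T) ∨ (T ∨ F)))) ∨ (F ∧ ((¬F ∧ ¬T) ∨ ((T ∧ F) ∧ ¬F)))
  step 1: (((T ∨ F) ∨ (T ∨ T)) ∨ ((F ∨ T) ∨ (T ∨ F))) ∨ (F ∧ ((¬F ∧ ¬T) ∨ ((T ∧ F) ∧ ¬F)))
  step 2: ((T ∨ (T ∨ T)) ∨ ((F ∨ T) ∨ (T ∨ F))) ∨ (F ∧ ((¬F ∧ ¬T) ∨ ((T ∧ F) ∧ ¬F)))
  step 3: (T ∨ ((F ∨ T) ∨ (T ∨ F))) ∨ (F ∧ ((¬F ∧ ¬T) ∨ ((T ∧ F) ∧ ¬F)))
  step 4: T ∨ (F ∧ ((¬F ∧ ¬T) ∨ ((T ∧ F) ∧ ¬F)))
  step 5: T

Answer: DIFFERENT — A ⇓ F, B ⇓ T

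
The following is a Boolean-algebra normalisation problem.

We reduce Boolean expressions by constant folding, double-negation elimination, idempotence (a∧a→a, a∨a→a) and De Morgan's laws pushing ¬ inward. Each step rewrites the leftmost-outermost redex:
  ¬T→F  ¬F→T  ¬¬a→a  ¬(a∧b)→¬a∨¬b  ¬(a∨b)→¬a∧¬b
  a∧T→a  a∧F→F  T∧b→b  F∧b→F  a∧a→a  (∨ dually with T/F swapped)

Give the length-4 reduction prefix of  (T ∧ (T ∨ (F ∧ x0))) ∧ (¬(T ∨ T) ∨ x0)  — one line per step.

Answer: after 4 steps: (¬T ∧ ¬T) ∨ x0

Derivation:
  start: (T ∧ (T ∨ (F ∧ x0))) ∧ (¬(T ∨ T) ∨ x0)
  →1  (T ∨ (F ∧ x0)) ∧ (¬(T ∨ T) ∨ x0)
  →2  T ∧ (¬(T ∨ T) ∨ x0)
  →3  ¬(T ∨ T) ∨ x0
  →4  (¬T ∧ ¬T) ∨ x0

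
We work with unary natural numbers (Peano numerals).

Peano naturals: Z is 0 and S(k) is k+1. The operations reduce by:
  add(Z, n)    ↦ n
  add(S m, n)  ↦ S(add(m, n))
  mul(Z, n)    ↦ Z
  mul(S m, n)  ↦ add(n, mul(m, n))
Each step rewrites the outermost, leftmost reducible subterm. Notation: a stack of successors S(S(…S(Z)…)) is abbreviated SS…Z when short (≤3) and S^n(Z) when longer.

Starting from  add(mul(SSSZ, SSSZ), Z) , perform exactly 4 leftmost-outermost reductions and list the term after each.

  start: add(mul(SSSZ, SSSZ), Z)
  →1  add(add(SSSZ, mul(SSZ, SSSZ)), Z)
  →2  add(S(add(SSZ, mul(SSZ, SSSZ))), Z)
  →3  S(add(add(SSZ, mul(SSZ, SSSZ)), Z))
  →4  S(add(S(add(SZ, mul(SSZ, SSSZ))), Z))

Answer: after 4 steps: S(add(S(add(SZ, mul(SSZ, SSSZ))), Z))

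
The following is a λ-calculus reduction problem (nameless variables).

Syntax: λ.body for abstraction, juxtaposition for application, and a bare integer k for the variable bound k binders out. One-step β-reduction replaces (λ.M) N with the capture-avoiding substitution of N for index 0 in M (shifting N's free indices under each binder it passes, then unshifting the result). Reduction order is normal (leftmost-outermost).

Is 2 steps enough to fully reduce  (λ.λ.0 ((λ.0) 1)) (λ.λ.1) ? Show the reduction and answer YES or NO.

  start: (λ.λ.0 ((λ.0) 1)) (λ.λ.1)
  →1  λ.0 ((λ.0) (λ.λ.1))
  →2  λ.0 (λ.λ.1)

Answer: YES — reaches normal form λ.0 (λ.λ.1) in 2 ≤ 2 steps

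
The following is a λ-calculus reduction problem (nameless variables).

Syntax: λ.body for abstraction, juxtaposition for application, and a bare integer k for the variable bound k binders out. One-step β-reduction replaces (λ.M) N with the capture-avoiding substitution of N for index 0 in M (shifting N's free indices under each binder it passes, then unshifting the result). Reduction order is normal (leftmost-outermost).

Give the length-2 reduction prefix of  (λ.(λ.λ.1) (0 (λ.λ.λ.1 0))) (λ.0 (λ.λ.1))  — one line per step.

  start: (λ.(λ.λ.1) (0 (λ.λ.λ.1 0))) (λ.0 (λ.λ.1))
  [1] (λ.λ.1) ((λ.0 (λ.λ.1)) (λ.λ.λ.1 0))
  [2] λ.(λ.0 (λ.λ.1)) (λ.λ.λ.1 0)

Answer: after 2 steps: λ.(λ.0 (λ.λ.1)) (λ.λ.λ.1 0)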